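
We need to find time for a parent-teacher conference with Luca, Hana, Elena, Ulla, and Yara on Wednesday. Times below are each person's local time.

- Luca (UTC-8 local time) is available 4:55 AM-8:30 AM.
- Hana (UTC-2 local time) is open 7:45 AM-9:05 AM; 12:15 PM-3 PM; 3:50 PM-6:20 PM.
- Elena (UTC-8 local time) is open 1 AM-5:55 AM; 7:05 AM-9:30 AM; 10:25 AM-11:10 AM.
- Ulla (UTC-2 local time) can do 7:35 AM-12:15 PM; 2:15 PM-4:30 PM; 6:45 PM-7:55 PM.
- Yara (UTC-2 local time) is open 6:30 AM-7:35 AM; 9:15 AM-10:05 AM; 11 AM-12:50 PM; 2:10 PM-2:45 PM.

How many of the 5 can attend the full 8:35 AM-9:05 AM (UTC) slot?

Luca in UTC: 12:55-16:30 (add 8h to convert from UTC-8).
Hana in UTC: 09:45-11:05, 14:15-17:00, 17:50-20:20 (add 2h to convert from UTC-2).
Elena in UTC: 09:00-13:55, 15:05-17:30, 18:25-19:10 (add 8h to convert from UTC-8).
Ulla in UTC: 09:35-14:15, 16:15-18:30, 20:45-21:55 (add 2h to convert from UTC-2).
Yara in UTC: 08:30-09:35, 11:15-12:05, 13:00-14:50, 16:10-16:45 (add 2h to convert from UTC-2).
Yara can make the full 08:35-09:05 slot — that's 1.

1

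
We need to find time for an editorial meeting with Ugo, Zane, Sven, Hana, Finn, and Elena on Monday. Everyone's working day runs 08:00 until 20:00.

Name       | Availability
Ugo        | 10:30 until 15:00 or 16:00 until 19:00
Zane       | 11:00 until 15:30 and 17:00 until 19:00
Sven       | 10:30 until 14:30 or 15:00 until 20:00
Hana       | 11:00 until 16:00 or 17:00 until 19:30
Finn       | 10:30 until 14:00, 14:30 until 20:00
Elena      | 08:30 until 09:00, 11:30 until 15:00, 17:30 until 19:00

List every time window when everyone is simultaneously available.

Ugo ∩ Zane: 11:00-15:00, 17:00-19:00.
Ugo ∩ Zane ∩ Sven: 11:00-14:30, 17:00-19:00.
Ugo ∩ Zane ∩ Sven ∩ Hana: 11:00-14:30, 17:00-19:00.
Ugo ∩ Zane ∩ Sven ∩ Hana ∩ Finn: 11:00-14:00, 17:00-19:00.
Ugo ∩ Zane ∩ Sven ∩ Hana ∩ Finn ∩ Elena: 11:30-14:00, 17:30-19:00.

11:30-14:00, 17:30-19:00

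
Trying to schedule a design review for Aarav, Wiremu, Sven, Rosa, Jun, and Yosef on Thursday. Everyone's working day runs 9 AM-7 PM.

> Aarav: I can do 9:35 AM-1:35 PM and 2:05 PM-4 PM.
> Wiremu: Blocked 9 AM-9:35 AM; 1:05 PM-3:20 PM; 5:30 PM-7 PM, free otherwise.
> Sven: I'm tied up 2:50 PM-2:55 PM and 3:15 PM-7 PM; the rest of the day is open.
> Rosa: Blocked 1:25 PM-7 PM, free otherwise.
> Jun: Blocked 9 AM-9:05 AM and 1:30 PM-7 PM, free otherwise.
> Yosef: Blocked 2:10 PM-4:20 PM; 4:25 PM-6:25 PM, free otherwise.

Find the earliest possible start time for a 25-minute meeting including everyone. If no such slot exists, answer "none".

Aarav free: 09:35-13:35, 14:05-16:00.
Wiremu free: 09:35-13:05, 15:20-17:30 (invert busy blocks within the working day).
Sven free: 09:00-14:50, 14:55-15:15 (invert busy blocks within the working day).
Rosa free: 09:00-13:25 (invert busy blocks within the working day).
Jun free: 09:05-13:30 (invert busy blocks within the working day).
Yosef free: 09:00-14:10, 16:20-16:25, 18:25-19:00 (invert busy blocks within the working day).
Aarav ∩ Wiremu: 09:35-13:05, 15:20-16:00.
Aarav ∩ Wiremu ∩ Sven: 09:35-13:05.
Aarav ∩ Wiremu ∩ Sven ∩ Rosa: 09:35-13:05.
Aarav ∩ Wiremu ∩ Sven ∩ Rosa ∩ Jun: 09:35-13:05.
Aarav ∩ Wiremu ∩ Sven ∩ Rosa ∩ Jun ∩ Yosef: 09:35-13:05.
The first common window of at least 25 minutes is 09:35-13:05, so the earliest start is 09:35.

09:35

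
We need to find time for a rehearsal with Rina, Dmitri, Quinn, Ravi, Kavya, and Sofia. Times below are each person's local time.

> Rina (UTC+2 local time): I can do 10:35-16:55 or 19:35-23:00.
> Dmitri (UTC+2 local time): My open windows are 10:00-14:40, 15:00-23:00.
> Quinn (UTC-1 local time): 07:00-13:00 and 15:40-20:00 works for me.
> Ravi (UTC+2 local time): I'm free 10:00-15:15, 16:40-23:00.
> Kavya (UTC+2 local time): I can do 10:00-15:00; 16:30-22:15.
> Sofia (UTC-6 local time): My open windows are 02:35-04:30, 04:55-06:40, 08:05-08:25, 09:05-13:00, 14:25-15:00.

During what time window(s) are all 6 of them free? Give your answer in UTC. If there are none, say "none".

Rina in UTC: 08:35-14:55, 17:35-21:00 (subtract 2h to convert from UTC+2).
Dmitri in UTC: 08:00-12:40, 13:00-21:00 (subtract 2h to convert from UTC+2).
Quinn in UTC: 08:00-14:00, 16:40-21:00 (add 1h to convert from UTC-1).
Ravi in UTC: 08:00-13:15, 14:40-21:00 (subtract 2h to convert from UTC+2).
Kavya in UTC: 08:00-13:00, 14:30-20:15 (subtract 2h to convert from UTC+2).
Sofia in UTC: 08:35-10:30, 10:55-12:40, 14:05-14:25, 15:05-19:00, 20:25-21:00 (add 6h to convert from UTC-6).
Rina ∩ Dmitri: 08:35-12:40, 13:00-14:55, 17:35-21:00.
Rina ∩ Dmitri ∩ Quinn: 08:35-12:40, 13:00-14:00, 17:35-21:00.
Rina ∩ Dmitri ∩ Quinn ∩ Ravi: 08:35-12:40, 13:00-13:15, 17:35-21:00.
Rina ∩ Dmitri ∩ Quinn ∩ Ravi ∩ Kavya: 08:35-12:40, 17:35-20:15.
Rina ∩ Dmitri ∩ Quinn ∩ Ravi ∩ Kavya ∩ Sofia: 08:35-10:30, 10:55-12:40, 17:35-19:00.
Those are the intersection windows.

08:35-10:30, 10:55-12:40, 17:35-19:00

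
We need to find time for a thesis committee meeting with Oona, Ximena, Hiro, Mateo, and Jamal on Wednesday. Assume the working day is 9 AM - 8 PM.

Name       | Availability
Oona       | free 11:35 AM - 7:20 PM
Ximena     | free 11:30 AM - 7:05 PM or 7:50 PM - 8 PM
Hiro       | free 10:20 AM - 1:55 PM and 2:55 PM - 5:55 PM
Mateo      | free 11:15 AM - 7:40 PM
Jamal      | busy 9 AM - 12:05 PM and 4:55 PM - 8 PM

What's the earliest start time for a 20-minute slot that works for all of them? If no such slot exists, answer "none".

Oona free: 11:35-19:20.
Ximena free: 11:30-19:05, 19:50-20:00.
Hiro free: 10:20-13:55, 14:55-17:55.
Mateo free: 11:15-19:40.
Jamal free: 12:05-16:55 (invert busy blocks within the working day).
Oona ∩ Ximena: 11:35-19:05.
Oona ∩ Ximena ∩ Hiro: 11:35-13:55, 14:55-17:55.
Oona ∩ Ximena ∩ Hiro ∩ Mateo: 11:35-13:55, 14:55-17:55.
Oona ∩ Ximena ∩ Hiro ∩ Mateo ∩ Jamal: 12:05-13:55, 14:55-16:55.
Those are the intersection windows.
The first common window of at least 20 minutes is 12:05-13:55, so the earliest start is 12:05.

12:05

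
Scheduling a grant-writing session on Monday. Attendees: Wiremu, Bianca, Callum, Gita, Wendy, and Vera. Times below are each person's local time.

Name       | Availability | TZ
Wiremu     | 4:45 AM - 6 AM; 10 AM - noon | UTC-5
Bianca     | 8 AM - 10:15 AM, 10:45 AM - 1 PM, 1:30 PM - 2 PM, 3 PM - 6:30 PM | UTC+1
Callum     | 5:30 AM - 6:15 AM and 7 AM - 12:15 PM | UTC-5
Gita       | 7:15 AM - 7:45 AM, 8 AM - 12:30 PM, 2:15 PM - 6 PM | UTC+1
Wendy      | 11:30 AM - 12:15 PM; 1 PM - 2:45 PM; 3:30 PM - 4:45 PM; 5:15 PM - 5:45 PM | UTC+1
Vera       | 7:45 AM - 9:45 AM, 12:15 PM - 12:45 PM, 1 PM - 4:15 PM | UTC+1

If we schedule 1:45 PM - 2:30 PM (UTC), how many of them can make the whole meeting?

3

Wiremu in UTC: 09:45-11:00, 15:00-17:00 (add 5h to convert from UTC-5).
Bianca in UTC: 07:00-09:15, 09:45-12:00, 12:30-13:00, 14:00-17:30 (subtract 1h to convert from UTC+1).
Callum in UTC: 10:30-11:15, 12:00-17:15 (add 5h to convert from UTC-5).
Gita in UTC: 06:15-06:45, 07:00-11:30, 13:15-17:00 (subtract 1h to convert from UTC+1).
Wendy in UTC: 10:30-11:15, 12:00-13:45, 14:30-15:45, 16:15-16:45 (subtract 1h to convert from UTC+1).
Vera in UTC: 06:45-08:45, 11:15-11:45, 12:00-15:15 (subtract 1h to convert from UTC+1).
Callum, Gita, and Vera can make the full 13:45-14:30 slot — that's 3.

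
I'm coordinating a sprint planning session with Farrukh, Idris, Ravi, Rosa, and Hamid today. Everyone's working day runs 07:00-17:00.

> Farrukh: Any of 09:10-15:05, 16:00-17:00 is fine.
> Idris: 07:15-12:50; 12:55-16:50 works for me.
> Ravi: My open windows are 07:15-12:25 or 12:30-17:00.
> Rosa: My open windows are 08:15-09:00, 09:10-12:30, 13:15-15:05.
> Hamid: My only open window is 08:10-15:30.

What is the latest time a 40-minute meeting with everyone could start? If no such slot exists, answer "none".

Farrukh ∩ Idris: 09:10-12:50, 12:55-15:05, 16:00-16:50.
Farrukh ∩ Idris ∩ Ravi: 09:10-12:25, 12:30-12:50, 12:55-15:05, 16:00-16:50.
Farrukh ∩ Idris ∩ Ravi ∩ Rosa: 09:10-12:25, 13:15-15:05.
Farrukh ∩ Idris ∩ Ravi ∩ Rosa ∩ Hamid: 09:10-12:25, 13:15-15:05.
The last common window of at least 40 minutes is 13:15-15:05; a 40-minute meeting can start as late as 14:25 and still end by 15:05.

14:25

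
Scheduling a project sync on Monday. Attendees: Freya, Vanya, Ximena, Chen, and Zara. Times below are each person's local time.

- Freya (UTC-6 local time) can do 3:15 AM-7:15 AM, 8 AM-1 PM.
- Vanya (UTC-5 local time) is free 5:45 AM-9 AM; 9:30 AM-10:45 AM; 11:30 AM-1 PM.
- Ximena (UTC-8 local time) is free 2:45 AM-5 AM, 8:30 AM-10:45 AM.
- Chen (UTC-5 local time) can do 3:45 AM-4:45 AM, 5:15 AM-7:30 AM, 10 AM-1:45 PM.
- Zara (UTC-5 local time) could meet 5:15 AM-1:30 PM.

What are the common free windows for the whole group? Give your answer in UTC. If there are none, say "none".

Freya in UTC: 09:15-13:15, 14:00-19:00 (add 6h to convert from UTC-6).
Vanya in UTC: 10:45-14:00, 14:30-15:45, 16:30-18:00 (add 5h to convert from UTC-5).
Ximena in UTC: 10:45-13:00, 16:30-18:45 (add 8h to convert from UTC-8).
Chen in UTC: 08:45-09:45, 10:15-12:30, 15:00-18:45 (add 5h to convert from UTC-5).
Zara in UTC: 10:15-18:30 (add 5h to convert from UTC-5).
Freya ∩ Vanya: 10:45-13:15, 14:30-15:45, 16:30-18:00.
Freya ∩ Vanya ∩ Ximena: 10:45-13:00, 16:30-18:00.
Freya ∩ Vanya ∩ Ximena ∩ Chen: 10:45-12:30, 16:30-18:00.
Freya ∩ Vanya ∩ Ximena ∩ Chen ∩ Zara: 10:45-12:30, 16:30-18:00.

10:45-12:30, 16:30-18:00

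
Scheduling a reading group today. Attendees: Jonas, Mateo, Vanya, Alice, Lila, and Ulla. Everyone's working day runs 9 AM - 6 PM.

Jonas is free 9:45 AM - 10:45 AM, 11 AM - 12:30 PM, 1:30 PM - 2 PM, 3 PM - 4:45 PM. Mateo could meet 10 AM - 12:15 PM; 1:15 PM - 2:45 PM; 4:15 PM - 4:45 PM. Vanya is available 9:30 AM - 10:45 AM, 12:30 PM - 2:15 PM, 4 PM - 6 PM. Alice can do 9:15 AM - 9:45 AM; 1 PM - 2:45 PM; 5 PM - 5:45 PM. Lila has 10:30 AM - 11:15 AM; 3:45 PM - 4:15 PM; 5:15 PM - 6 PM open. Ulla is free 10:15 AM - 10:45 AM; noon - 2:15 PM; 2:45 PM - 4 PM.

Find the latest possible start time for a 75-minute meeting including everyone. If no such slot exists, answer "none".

none

Jonas ∩ Mateo: 10:00-10:45, 11:00-12:15, 13:30-14:00, 16:15-16:45.
Jonas ∩ Mateo ∩ Vanya: 10:00-10:45, 13:30-14:00, 16:15-16:45.
Jonas ∩ Mateo ∩ Vanya ∩ Alice: 13:30-14:00.
Jonas ∩ Mateo ∩ Vanya ∩ Alice ∩ Lila: ∅.
Jonas ∩ Mateo ∩ Vanya ∩ Alice ∩ Lila ∩ Ulla: ∅.
There is no time when everyone is free.
No common window is at least 75 minutes long.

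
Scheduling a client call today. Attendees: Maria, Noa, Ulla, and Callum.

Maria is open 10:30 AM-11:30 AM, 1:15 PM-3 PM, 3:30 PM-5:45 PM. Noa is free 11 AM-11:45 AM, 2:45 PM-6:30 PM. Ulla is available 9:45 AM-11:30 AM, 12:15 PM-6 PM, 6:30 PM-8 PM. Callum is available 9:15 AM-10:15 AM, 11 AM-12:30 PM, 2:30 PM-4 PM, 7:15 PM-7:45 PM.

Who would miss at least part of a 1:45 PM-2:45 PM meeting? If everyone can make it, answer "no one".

Maria: free for 13:45-14:45. Noa: not fully free for 13:45-14:45. Ulla: free for 13:45-14:45. Callum: not fully free for 13:45-14:45.

Callum, Noa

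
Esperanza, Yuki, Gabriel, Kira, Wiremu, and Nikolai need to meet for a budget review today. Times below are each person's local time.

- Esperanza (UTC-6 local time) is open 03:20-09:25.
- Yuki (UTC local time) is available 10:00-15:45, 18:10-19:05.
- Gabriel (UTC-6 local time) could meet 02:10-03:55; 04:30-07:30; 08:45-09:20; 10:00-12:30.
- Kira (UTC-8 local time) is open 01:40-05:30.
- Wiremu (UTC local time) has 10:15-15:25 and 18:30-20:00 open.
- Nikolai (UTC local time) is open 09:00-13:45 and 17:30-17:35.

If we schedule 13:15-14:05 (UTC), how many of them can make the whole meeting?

3

Esperanza in UTC: 09:20-15:25 (add 6h to convert from UTC-6).
Yuki in UTC: 10:00-15:45, 18:10-19:05.
Gabriel in UTC: 08:10-09:55, 10:30-13:30, 14:45-15:20, 16:00-18:30 (add 6h to convert from UTC-6).
Kira in UTC: 09:40-13:30 (add 8h to convert from UTC-8).
Wiremu in UTC: 10:15-15:25, 18:30-20:00.
Nikolai in UTC: 09:00-13:45, 17:30-17:35.
Esperanza, Yuki, and Wiremu can make the full 13:15-14:05 slot — that's 3.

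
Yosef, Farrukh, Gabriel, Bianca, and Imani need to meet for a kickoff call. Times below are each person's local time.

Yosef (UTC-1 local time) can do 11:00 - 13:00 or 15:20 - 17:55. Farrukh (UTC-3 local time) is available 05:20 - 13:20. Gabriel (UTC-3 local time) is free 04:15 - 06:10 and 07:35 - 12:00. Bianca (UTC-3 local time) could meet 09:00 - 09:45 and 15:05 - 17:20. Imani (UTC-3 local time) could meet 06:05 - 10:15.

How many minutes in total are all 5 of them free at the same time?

45

Yosef in UTC: 12:00-14:00, 16:20-18:55 (add 1h to convert from UTC-1).
Farrukh in UTC: 08:20-16:20 (add 3h to convert from UTC-3).
Gabriel in UTC: 07:15-09:10, 10:35-15:00 (add 3h to convert from UTC-3).
Bianca in UTC: 12:00-12:45, 18:05-20:20 (add 3h to convert from UTC-3).
Imani in UTC: 09:05-13:15 (add 3h to convert from UTC-3).
Yosef ∩ Farrukh: 12:00-14:00.
Yosef ∩ Farrukh ∩ Gabriel: 12:00-14:00.
Yosef ∩ Farrukh ∩ Gabriel ∩ Bianca: 12:00-12:45.
Yosef ∩ Farrukh ∩ Gabriel ∩ Bianca ∩ Imani: 12:00-12:45.
So the common availability across everyone is 12:00-12:45.
That's a single block of 45 minutes.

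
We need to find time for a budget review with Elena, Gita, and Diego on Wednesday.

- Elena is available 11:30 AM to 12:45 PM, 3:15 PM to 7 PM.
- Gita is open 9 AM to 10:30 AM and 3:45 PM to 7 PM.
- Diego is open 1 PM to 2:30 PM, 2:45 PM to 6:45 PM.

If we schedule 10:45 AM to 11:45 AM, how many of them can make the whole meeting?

0

nobody can make the full 10:45-11:45 slot — that's 0.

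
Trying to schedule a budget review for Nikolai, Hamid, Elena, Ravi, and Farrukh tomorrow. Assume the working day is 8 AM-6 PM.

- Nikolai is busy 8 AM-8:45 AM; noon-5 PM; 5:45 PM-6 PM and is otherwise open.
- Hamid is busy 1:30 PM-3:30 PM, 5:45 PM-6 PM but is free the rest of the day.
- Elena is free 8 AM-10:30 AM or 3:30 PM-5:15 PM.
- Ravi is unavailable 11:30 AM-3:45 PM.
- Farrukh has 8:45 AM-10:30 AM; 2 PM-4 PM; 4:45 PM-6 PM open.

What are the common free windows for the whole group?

08:45-10:30, 17:00-17:15

Nikolai free: 08:45-12:00, 17:00-17:45 (invert busy blocks within the working day).
Hamid free: 08:00-13:30, 15:30-17:45 (invert busy blocks within the working day).
Elena free: 08:00-10:30, 15:30-17:15.
Ravi free: 08:00-11:30, 15:45-18:00 (invert busy blocks within the working day).
Farrukh free: 08:45-10:30, 14:00-16:00, 16:45-18:00.
Nikolai ∩ Hamid: 08:45-12:00, 17:00-17:45.
Nikolai ∩ Hamid ∩ Elena: 08:45-10:30, 17:00-17:15.
Nikolai ∩ Hamid ∩ Elena ∩ Ravi: 08:45-10:30, 17:00-17:15.
Nikolai ∩ Hamid ∩ Elena ∩ Ravi ∩ Farrukh: 08:45-10:30, 17:00-17:15.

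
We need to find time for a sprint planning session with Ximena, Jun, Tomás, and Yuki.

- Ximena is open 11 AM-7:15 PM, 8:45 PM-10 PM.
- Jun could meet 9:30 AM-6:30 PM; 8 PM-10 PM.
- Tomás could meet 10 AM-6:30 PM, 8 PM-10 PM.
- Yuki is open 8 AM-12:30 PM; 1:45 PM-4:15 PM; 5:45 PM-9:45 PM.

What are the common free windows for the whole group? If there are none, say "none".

11:00-12:30, 13:45-16:15, 17:45-18:30, 20:45-21:45

Ximena ∩ Jun: 11:00-18:30, 20:45-22:00.
Ximena ∩ Jun ∩ Tomás: 11:00-18:30, 20:45-22:00.
Ximena ∩ Jun ∩ Tomás ∩ Yuki: 11:00-12:30, 13:45-16:15, 17:45-18:30, 20:45-21:45.
Those are the intersection windows.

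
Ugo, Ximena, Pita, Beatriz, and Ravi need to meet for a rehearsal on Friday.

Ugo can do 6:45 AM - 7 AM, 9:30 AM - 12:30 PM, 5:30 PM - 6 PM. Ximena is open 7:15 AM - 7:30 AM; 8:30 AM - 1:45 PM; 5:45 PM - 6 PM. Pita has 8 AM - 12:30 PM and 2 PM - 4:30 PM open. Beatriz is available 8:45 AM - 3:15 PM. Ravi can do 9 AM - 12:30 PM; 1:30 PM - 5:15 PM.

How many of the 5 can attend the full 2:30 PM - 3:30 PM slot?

2

Pita and Ravi can make the full 14:30-15:30 slot — that's 2.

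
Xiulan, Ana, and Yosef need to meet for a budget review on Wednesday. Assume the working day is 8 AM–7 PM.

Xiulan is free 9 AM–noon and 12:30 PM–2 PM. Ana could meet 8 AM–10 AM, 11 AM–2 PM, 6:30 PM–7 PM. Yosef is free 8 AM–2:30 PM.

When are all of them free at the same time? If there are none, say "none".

09:00-10:00, 11:00-12:00, 12:30-14:00

Xiulan ∩ Ana: 09:00-10:00, 11:00-12:00, 12:30-14:00.
Xiulan ∩ Ana ∩ Yosef: 09:00-10:00, 11:00-12:00, 12:30-14:00.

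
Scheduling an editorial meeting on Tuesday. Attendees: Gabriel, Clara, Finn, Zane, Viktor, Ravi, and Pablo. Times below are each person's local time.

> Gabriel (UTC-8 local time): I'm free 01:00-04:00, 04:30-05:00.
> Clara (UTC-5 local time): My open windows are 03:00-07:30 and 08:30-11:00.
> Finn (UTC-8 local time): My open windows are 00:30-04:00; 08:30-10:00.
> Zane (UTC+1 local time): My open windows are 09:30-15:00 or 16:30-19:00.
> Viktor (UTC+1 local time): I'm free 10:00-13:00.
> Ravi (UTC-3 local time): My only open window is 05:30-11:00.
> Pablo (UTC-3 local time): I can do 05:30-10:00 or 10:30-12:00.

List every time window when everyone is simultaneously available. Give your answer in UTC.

09:00-12:00

Gabriel in UTC: 09:00-12:00, 12:30-13:00 (add 8h to convert from UTC-8).
Clara in UTC: 08:00-12:30, 13:30-16:00 (add 5h to convert from UTC-5).
Finn in UTC: 08:30-12:00, 16:30-18:00 (add 8h to convert from UTC-8).
Zane in UTC: 08:30-14:00, 15:30-18:00 (subtract 1h to convert from UTC+1).
Viktor in UTC: 09:00-12:00 (subtract 1h to convert from UTC+1).
Ravi in UTC: 08:30-14:00 (add 3h to convert from UTC-3).
Pablo in UTC: 08:30-13:00, 13:30-15:00 (add 3h to convert from UTC-3).
Gabriel ∩ Clara: 09:00-12:00.
Gabriel ∩ Clara ∩ Finn: 09:00-12:00.
Gabriel ∩ Clara ∩ Finn ∩ Zane: 09:00-12:00.
Gabriel ∩ Clara ∩ Finn ∩ Zane ∩ Viktor: 09:00-12:00.
Gabriel ∩ Clara ∩ Finn ∩ Zane ∩ Viktor ∩ Ravi: 09:00-12:00.
Gabriel ∩ Clara ∩ Finn ∩ Zane ∩ Viktor ∩ Ravi ∩ Pablo: 09:00-12:00.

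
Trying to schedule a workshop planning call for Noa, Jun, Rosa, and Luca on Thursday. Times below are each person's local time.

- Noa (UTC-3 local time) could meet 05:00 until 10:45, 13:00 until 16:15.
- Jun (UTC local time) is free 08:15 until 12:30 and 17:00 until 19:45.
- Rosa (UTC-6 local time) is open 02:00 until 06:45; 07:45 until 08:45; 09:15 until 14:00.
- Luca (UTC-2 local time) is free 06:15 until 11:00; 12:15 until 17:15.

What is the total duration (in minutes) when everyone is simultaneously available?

Noa in UTC: 08:00-13:45, 16:00-19:15 (add 3h to convert from UTC-3).
Jun in UTC: 08:15-12:30, 17:00-19:45.
Rosa in UTC: 08:00-12:45, 13:45-14:45, 15:15-20:00 (add 6h to convert from UTC-6).
Luca in UTC: 08:15-13:00, 14:15-19:15 (add 2h to convert from UTC-2).
Noa ∩ Jun: 08:15-12:30, 17:00-19:15.
Noa ∩ Jun ∩ Rosa: 08:15-12:30, 17:00-19:15.
Noa ∩ Jun ∩ Rosa ∩ Luca: 08:15-12:30, 17:00-19:15.
Summing the common windows: 255 + 135 = 390 minutes.

390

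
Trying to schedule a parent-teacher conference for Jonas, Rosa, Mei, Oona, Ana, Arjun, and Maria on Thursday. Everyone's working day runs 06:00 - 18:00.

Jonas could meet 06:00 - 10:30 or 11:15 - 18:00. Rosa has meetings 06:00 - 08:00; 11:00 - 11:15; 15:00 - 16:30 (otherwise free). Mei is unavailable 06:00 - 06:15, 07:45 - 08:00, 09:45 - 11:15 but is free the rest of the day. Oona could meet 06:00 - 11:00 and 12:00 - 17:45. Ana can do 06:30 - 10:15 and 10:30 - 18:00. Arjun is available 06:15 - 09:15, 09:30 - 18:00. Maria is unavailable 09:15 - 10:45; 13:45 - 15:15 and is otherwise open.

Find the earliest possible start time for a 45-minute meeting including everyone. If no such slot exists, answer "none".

08:00

Jonas free: 06:00-10:30, 11:15-18:00.
Rosa free: 08:00-11:00, 11:15-15:00, 16:30-18:00 (invert busy blocks within the working day).
Mei free: 06:15-07:45, 08:00-09:45, 11:15-18:00 (invert busy blocks within the working day).
Oona free: 06:00-11:00, 12:00-17:45.
Ana free: 06:30-10:15, 10:30-18:00.
Arjun free: 06:15-09:15, 09:30-18:00.
Maria free: 06:00-09:15, 10:45-13:45, 15:15-18:00 (invert busy blocks within the working day).
Jonas ∩ Rosa: 08:00-10:30, 11:15-15:00, 16:30-18:00.
Jonas ∩ Rosa ∩ Mei: 08:00-09:45, 11:15-15:00, 16:30-18:00.
Jonas ∩ Rosa ∩ Mei ∩ Oona: 08:00-09:45, 12:00-15:00, 16:30-17:45.
Jonas ∩ Rosa ∩ Mei ∩ Oona ∩ Ana: 08:00-09:45, 12:00-15:00, 16:30-17:45.
Jonas ∩ Rosa ∩ Mei ∩ Oona ∩ Ana ∩ Arjun: 08:00-09:15, 09:30-09:45, 12:00-15:00, 16:30-17:45.
Jonas ∩ Rosa ∩ Mei ∩ Oona ∩ Ana ∩ Arjun ∩ Maria: 08:00-09:15, 12:00-13:45, 16:30-17:45.
The first common window of at least 45 minutes is 08:00-09:15, so the earliest start is 08:00.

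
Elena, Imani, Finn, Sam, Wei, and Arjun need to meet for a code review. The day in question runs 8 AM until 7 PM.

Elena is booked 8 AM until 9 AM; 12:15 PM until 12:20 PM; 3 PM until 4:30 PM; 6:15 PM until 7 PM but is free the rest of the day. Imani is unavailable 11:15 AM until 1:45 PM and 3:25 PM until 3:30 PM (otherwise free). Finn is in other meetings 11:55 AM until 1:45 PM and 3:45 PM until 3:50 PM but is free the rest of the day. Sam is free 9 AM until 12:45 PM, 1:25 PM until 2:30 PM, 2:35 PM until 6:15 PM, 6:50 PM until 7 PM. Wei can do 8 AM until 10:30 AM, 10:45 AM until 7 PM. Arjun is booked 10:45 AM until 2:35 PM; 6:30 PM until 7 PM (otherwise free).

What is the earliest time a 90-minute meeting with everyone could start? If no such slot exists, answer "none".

Elena free: 09:00-12:15, 12:20-15:00, 16:30-18:15 (invert busy blocks within the working day).
Imani free: 08:00-11:15, 13:45-15:25, 15:30-19:00 (invert busy blocks within the working day).
Finn free: 08:00-11:55, 13:45-15:45, 15:50-19:00 (invert busy blocks within the working day).
Sam free: 09:00-12:45, 13:25-14:30, 14:35-18:15, 18:50-19:00.
Wei free: 08:00-10:30, 10:45-19:00.
Arjun free: 08:00-10:45, 14:35-18:30 (invert busy blocks within the working day).
Elena ∩ Imani: 09:00-11:15, 13:45-15:00, 16:30-18:15.
Elena ∩ Imani ∩ Finn: 09:00-11:15, 13:45-15:00, 16:30-18:15.
Elena ∩ Imani ∩ Finn ∩ Sam: 09:00-11:15, 13:45-14:30, 14:35-15:00, 16:30-18:15.
Elena ∩ Imani ∩ Finn ∩ Sam ∩ Wei: 09:00-10:30, 10:45-11:15, 13:45-14:30, 14:35-15:00, 16:30-18:15.
Elena ∩ Imani ∩ Finn ∩ Sam ∩ Wei ∩ Arjun: 09:00-10:30, 14:35-15:00, 16:30-18:15.
The first common window of at least 90 minutes is 09:00-10:30, so the earliest start is 09:00.

09:00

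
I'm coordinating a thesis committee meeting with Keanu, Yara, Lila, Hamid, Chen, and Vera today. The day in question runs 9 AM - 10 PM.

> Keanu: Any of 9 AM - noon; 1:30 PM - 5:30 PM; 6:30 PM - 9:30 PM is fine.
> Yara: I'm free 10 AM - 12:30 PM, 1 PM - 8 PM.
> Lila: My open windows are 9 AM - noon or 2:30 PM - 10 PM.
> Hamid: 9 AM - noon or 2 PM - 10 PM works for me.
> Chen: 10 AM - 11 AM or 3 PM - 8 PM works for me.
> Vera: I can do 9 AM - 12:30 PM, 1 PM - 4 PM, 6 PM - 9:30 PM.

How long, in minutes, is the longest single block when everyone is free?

90

Keanu ∩ Yara: 10:00-12:00, 13:30-17:30, 18:30-20:00.
Keanu ∩ Yara ∩ Lila: 10:00-12:00, 14:30-17:30, 18:30-20:00.
Keanu ∩ Yara ∩ Lila ∩ Hamid: 10:00-12:00, 14:30-17:30, 18:30-20:00.
Keanu ∩ Yara ∩ Lila ∩ Hamid ∩ Chen: 10:00-11:00, 15:00-17:30, 18:30-20:00.
Keanu ∩ Yara ∩ Lila ∩ Hamid ∩ Chen ∩ Vera: 10:00-11:00, 15:00-16:00, 18:30-20:00.
The longest is 18:30-20:00 at 90 minutes.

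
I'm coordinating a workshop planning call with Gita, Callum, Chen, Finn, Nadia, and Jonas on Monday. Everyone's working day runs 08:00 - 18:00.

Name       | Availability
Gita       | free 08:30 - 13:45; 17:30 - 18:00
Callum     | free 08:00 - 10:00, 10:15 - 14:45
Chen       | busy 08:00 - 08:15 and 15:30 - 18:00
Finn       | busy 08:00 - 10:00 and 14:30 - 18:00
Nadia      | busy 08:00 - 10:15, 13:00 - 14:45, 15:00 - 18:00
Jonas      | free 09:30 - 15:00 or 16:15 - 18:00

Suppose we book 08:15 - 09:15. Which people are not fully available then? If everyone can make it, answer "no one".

Gita free: 08:30-13:45, 17:30-18:00.
Callum free: 08:00-10:00, 10:15-14:45.
Chen free: 08:15-15:30 (invert busy blocks within the working day).
Finn free: 10:00-14:30 (invert busy blocks within the working day).
Nadia free: 10:15-13:00, 14:45-15:00 (invert busy blocks within the working day).
Jonas free: 09:30-15:00, 16:15-18:00.
Gita: not fully free for 08:15-09:15. Callum: free for 08:15-09:15. Chen: free for 08:15-09:15. Finn: not fully free for 08:15-09:15. Nadia: not fully free for 08:15-09:15. Jonas: not fully free for 08:15-09:15.

Finn, Gita, Jonas, Nadia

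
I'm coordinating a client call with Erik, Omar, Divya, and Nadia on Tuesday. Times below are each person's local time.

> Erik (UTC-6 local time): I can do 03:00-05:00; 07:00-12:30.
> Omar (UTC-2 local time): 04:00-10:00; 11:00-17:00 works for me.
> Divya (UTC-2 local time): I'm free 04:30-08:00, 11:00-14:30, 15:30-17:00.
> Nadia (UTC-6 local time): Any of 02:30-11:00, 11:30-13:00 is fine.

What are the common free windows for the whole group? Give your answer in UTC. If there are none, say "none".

09:00-10:00, 13:00-16:30, 17:30-18:30

Erik in UTC: 09:00-11:00, 13:00-18:30 (add 6h to convert from UTC-6).
Omar in UTC: 06:00-12:00, 13:00-19:00 (add 2h to convert from UTC-2).
Divya in UTC: 06:30-10:00, 13:00-16:30, 17:30-19:00 (add 2h to convert from UTC-2).
Nadia in UTC: 08:30-17:00, 17:30-19:00 (add 6h to convert from UTC-6).
Erik ∩ Omar: 09:00-11:00, 13:00-18:30.
Erik ∩ Omar ∩ Divya: 09:00-10:00, 13:00-16:30, 17:30-18:30.
Erik ∩ Omar ∩ Divya ∩ Nadia: 09:00-10:00, 13:00-16:30, 17:30-18:30.
So the common availability across everyone is 09:00-10:00, 13:00-16:30, 17:30-18:30.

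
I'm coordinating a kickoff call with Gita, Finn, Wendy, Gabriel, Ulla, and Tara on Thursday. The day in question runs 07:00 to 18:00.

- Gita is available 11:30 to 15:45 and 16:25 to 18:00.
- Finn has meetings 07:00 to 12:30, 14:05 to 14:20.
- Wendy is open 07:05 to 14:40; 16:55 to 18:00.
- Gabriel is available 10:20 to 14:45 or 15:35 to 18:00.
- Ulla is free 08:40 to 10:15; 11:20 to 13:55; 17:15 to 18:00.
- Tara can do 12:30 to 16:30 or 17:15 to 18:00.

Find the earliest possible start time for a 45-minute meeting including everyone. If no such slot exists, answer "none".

Gita free: 11:30-15:45, 16:25-18:00.
Finn free: 12:30-14:05, 14:20-18:00 (invert busy blocks within the working day).
Wendy free: 07:05-14:40, 16:55-18:00.
Gabriel free: 10:20-14:45, 15:35-18:00.
Ulla free: 08:40-10:15, 11:20-13:55, 17:15-18:00.
Tara free: 12:30-16:30, 17:15-18:00.
Gita ∩ Finn: 12:30-14:05, 14:20-15:45, 16:25-18:00.
Gita ∩ Finn ∩ Wendy: 12:30-14:05, 14:20-14:40, 16:55-18:00.
Gita ∩ Finn ∩ Wendy ∩ Gabriel: 12:30-14:05, 14:20-14:40, 16:55-18:00.
Gita ∩ Finn ∩ Wendy ∩ Gabriel ∩ Ulla: 12:30-13:55, 17:15-18:00.
Gita ∩ Finn ∩ Wendy ∩ Gabriel ∩ Ulla ∩ Tara: 12:30-13:55, 17:15-18:00.
The first common window of at least 45 minutes is 12:30-13:55, so the earliest start is 12:30.

12:30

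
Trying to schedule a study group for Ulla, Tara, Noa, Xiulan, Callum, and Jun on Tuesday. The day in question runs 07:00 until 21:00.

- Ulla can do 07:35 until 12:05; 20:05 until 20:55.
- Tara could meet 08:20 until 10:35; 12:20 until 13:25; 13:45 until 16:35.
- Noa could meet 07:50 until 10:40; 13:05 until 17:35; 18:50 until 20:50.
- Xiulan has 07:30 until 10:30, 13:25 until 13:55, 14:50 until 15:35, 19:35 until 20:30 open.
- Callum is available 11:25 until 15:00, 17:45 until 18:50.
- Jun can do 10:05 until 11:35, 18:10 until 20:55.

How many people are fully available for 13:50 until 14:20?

Tara, Noa, and Callum can make the full 13:50-14:20 slot — that's 3.

3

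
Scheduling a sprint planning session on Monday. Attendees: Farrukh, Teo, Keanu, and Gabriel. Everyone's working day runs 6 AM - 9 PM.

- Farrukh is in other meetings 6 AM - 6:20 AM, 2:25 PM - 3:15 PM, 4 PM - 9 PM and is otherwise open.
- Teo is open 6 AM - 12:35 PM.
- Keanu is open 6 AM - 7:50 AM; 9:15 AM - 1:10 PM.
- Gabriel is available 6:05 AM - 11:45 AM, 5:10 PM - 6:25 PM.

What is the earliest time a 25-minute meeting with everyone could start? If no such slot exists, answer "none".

Farrukh free: 06:20-14:25, 15:15-16:00 (invert busy blocks within the working day).
Teo free: 06:00-12:35.
Keanu free: 06:00-07:50, 09:15-13:10.
Gabriel free: 06:05-11:45, 17:10-18:25.
Farrukh ∩ Teo: 06:20-12:35.
Farrukh ∩ Teo ∩ Keanu: 06:20-07:50, 09:15-12:35.
Farrukh ∩ Teo ∩ Keanu ∩ Gabriel: 06:20-07:50, 09:15-11:45.
The first common window of at least 25 minutes is 06:20-07:50, so the earliest start is 06:20.

06:20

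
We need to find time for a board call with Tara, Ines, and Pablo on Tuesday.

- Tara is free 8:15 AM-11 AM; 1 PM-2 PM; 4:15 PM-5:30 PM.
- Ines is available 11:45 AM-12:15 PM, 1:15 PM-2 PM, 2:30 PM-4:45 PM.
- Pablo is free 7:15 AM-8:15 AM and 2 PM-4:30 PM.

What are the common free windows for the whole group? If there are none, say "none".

16:15-16:30

Tara ∩ Ines: 13:15-14:00, 16:15-16:45.
Tara ∩ Ines ∩ Pablo: 16:15-16:30.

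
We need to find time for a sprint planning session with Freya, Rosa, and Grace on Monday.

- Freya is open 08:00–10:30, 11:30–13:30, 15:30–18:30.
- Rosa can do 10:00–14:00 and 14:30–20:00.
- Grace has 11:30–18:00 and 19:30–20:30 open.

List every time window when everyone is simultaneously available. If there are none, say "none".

11:30-13:30, 15:30-18:00

Freya ∩ Rosa: 10:00-10:30, 11:30-13:30, 15:30-18:30.
Freya ∩ Rosa ∩ Grace: 11:30-13:30, 15:30-18:00.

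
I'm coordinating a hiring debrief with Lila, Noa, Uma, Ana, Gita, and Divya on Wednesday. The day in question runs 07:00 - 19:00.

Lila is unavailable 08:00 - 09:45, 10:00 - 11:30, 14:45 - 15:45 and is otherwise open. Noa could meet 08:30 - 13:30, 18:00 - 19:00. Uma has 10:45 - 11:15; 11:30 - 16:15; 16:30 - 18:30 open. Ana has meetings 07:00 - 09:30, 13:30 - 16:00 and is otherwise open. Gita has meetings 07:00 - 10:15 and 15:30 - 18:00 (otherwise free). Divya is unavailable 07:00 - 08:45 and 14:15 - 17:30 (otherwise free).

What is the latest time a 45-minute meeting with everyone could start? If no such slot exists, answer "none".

12:45

Lila free: 07:00-08:00, 09:45-10:00, 11:30-14:45, 15:45-19:00 (invert busy blocks within the working day).
Noa free: 08:30-13:30, 18:00-19:00.
Uma free: 10:45-11:15, 11:30-16:15, 16:30-18:30.
Ana free: 09:30-13:30, 16:00-19:00 (invert busy blocks within the working day).
Gita free: 10:15-15:30, 18:00-19:00 (invert busy blocks within the working day).
Divya free: 08:45-14:15, 17:30-19:00 (invert busy blocks within the working day).
Lila ∩ Noa: 09:45-10:00, 11:30-13:30, 18:00-19:00.
Lila ∩ Noa ∩ Uma: 11:30-13:30, 18:00-18:30.
Lila ∩ Noa ∩ Uma ∩ Ana: 11:30-13:30, 18:00-18:30.
Lila ∩ Noa ∩ Uma ∩ Ana ∩ Gita: 11:30-13:30, 18:00-18:30.
Lila ∩ Noa ∩ Uma ∩ Ana ∩ Gita ∩ Divya: 11:30-13:30, 18:00-18:30.
The last common window of at least 45 minutes is 11:30-13:30; a 45-minute meeting can start as late as 12:45 and still end by 13:30.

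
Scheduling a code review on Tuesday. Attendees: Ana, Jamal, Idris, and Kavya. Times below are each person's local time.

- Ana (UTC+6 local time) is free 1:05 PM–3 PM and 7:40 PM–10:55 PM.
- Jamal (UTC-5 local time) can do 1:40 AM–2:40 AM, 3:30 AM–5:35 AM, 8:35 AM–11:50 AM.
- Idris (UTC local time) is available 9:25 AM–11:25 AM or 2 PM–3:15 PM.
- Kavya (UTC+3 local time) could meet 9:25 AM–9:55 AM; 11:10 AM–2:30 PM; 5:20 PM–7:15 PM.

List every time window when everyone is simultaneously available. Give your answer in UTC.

14:20-15:15

Ana in UTC: 07:05-09:00, 13:40-16:55 (subtract 6h to convert from UTC+6).
Jamal in UTC: 06:40-07:40, 08:30-10:35, 13:35-16:50 (add 5h to convert from UTC-5).
Idris in UTC: 09:25-11:25, 14:00-15:15.
Kavya in UTC: 06:25-06:55, 08:10-11:30, 14:20-16:15 (subtract 3h to convert from UTC+3).
Ana ∩ Jamal: 07:05-07:40, 08:30-09:00, 13:40-16:50.
Ana ∩ Jamal ∩ Idris: 14:00-15:15.
Ana ∩ Jamal ∩ Idris ∩ Kavya: 14:20-15:15.
So the common availability across everyone is 14:20-15:15.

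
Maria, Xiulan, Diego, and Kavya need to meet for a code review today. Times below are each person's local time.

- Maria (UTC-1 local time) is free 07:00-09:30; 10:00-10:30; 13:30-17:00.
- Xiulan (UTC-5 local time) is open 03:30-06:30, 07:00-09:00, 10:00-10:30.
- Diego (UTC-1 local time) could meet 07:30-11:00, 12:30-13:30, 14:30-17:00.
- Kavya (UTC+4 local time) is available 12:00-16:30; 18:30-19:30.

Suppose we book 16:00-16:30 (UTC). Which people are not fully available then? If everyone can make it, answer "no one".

Kavya, Xiulan

Maria in UTC: 08:00-10:30, 11:00-11:30, 14:30-18:00 (add 1h to convert from UTC-1).
Xiulan in UTC: 08:30-11:30, 12:00-14:00, 15:00-15:30 (add 5h to convert from UTC-5).
Diego in UTC: 08:30-12:00, 13:30-14:30, 15:30-18:00 (add 1h to convert from UTC-1).
Kavya in UTC: 08:00-12:30, 14:30-15:30 (subtract 4h to convert from UTC+4).
Maria: free for 16:00-16:30. Xiulan: not fully free for 16:00-16:30. Diego: free for 16:00-16:30. Kavya: not fully free for 16:00-16:30.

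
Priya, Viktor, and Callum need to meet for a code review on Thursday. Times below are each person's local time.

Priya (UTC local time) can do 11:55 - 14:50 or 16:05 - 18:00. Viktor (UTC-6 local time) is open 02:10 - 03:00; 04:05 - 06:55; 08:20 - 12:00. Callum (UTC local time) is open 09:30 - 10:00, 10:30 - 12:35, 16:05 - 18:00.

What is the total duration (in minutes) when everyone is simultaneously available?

Priya in UTC: 11:55-14:50, 16:05-18:00.
Viktor in UTC: 08:10-09:00, 10:05-12:55, 14:20-18:00 (add 6h to convert from UTC-6).
Callum in UTC: 09:30-10:00, 10:30-12:35, 16:05-18:00.
Priya ∩ Viktor: 11:55-12:55, 14:20-14:50, 16:05-18:00.
Priya ∩ Viktor ∩ Callum: 11:55-12:35, 16:05-18:00.
Summing the common windows: 40 + 115 = 155 minutes.

155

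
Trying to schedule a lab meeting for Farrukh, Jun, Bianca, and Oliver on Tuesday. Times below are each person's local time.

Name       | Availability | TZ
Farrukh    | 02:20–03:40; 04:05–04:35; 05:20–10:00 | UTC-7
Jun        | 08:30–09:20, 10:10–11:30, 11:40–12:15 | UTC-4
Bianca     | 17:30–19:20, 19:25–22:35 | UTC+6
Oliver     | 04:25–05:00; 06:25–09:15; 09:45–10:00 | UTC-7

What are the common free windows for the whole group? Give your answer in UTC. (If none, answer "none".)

14:10-15:30, 15:40-16:15

Farrukh in UTC: 09:20-10:40, 11:05-11:35, 12:20-17:00 (add 7h to convert from UTC-7).
Jun in UTC: 12:30-13:20, 14:10-15:30, 15:40-16:15 (add 4h to convert from UTC-4).
Bianca in UTC: 11:30-13:20, 13:25-16:35 (subtract 6h to convert from UTC+6).
Oliver in UTC: 11:25-12:00, 13:25-16:15, 16:45-17:00 (add 7h to convert from UTC-7).
Farrukh ∩ Jun: 12:30-13:20, 14:10-15:30, 15:40-16:15.
Farrukh ∩ Jun ∩ Bianca: 12:30-13:20, 14:10-15:30, 15:40-16:15.
Farrukh ∩ Jun ∩ Bianca ∩ Oliver: 14:10-15:30, 15:40-16:15.
So the common availability across everyone is 14:10-15:30, 15:40-16:15.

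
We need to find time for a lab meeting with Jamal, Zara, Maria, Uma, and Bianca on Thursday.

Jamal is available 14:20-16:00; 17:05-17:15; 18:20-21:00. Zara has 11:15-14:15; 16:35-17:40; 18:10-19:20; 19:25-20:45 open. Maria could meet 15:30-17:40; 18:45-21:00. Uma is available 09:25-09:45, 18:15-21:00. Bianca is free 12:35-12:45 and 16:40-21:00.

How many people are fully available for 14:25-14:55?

Jamal can make the full 14:25-14:55 slot — that's 1.

1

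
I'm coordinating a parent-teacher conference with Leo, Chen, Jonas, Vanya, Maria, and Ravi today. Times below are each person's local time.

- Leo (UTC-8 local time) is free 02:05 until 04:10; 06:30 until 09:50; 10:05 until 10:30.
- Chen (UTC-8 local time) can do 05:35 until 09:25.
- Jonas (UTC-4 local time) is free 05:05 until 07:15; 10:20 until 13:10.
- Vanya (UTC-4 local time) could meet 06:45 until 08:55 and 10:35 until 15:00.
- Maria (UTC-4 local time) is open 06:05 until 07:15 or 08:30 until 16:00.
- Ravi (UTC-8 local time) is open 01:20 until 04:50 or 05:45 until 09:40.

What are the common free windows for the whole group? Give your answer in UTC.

14:35-17:10

Leo in UTC: 10:05-12:10, 14:30-17:50, 18:05-18:30 (add 8h to convert from UTC-8).
Chen in UTC: 13:35-17:25 (add 8h to convert from UTC-8).
Jonas in UTC: 09:05-11:15, 14:20-17:10 (add 4h to convert from UTC-4).
Vanya in UTC: 10:45-12:55, 14:35-19:00 (add 4h to convert from UTC-4).
Maria in UTC: 10:05-11:15, 12:30-20:00 (add 4h to convert from UTC-4).
Ravi in UTC: 09:20-12:50, 13:45-17:40 (add 8h to convert from UTC-8).
Leo ∩ Chen: 14:30-17:25.
Leo ∩ Chen ∩ Jonas: 14:30-17:10.
Leo ∩ Chen ∩ Jonas ∩ Vanya: 14:35-17:10.
Leo ∩ Chen ∩ Jonas ∩ Vanya ∩ Maria: 14:35-17:10.
Leo ∩ Chen ∩ Jonas ∩ Vanya ∩ Maria ∩ Ravi: 14:35-17:10.
Those are the intersection windows.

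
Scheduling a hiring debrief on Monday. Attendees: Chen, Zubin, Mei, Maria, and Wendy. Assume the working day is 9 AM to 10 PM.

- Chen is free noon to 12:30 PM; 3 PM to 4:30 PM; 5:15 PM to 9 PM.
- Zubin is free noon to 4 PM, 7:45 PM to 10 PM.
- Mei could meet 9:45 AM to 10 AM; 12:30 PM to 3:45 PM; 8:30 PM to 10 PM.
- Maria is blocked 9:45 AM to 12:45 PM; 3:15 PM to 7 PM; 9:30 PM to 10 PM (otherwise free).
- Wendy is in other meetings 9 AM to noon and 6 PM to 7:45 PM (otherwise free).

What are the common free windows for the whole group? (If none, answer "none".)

Chen free: 12:00-12:30, 15:00-16:30, 17:15-21:00.
Zubin free: 12:00-16:00, 19:45-22:00.
Mei free: 09:45-10:00, 12:30-15:45, 20:30-22:00.
Maria free: 09:00-09:45, 12:45-15:15, 19:00-21:30 (invert busy blocks within the working day).
Wendy free: 12:00-18:00, 19:45-22:00 (invert busy blocks within the working day).
Chen ∩ Zubin: 12:00-12:30, 15:00-16:00, 19:45-21:00.
Chen ∩ Zubin ∩ Mei: 15:00-15:45, 20:30-21:00.
Chen ∩ Zubin ∩ Mei ∩ Maria: 15:00-15:15, 20:30-21:00.
Chen ∩ Zubin ∩ Mei ∩ Maria ∩ Wendy: 15:00-15:15, 20:30-21:00.

15:00-15:15, 20:30-21:00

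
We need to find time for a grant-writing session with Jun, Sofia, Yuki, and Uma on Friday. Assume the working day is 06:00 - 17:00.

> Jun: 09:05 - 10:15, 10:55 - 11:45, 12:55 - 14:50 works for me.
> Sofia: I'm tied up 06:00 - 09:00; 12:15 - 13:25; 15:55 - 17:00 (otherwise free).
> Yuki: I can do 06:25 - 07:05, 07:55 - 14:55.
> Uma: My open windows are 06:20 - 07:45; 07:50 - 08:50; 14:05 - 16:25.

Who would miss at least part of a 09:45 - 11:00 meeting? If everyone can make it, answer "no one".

Jun free: 09:05-10:15, 10:55-11:45, 12:55-14:50.
Sofia free: 09:00-12:15, 13:25-15:55 (invert busy blocks within the working day).
Yuki free: 06:25-07:05, 07:55-14:55.
Uma free: 06:20-07:45, 07:50-08:50, 14:05-16:25.
Jun: not fully free for 09:45-11:00. Sofia: free for 09:45-11:00. Yuki: free for 09:45-11:00. Uma: not fully free for 09:45-11:00.

Jun, Uma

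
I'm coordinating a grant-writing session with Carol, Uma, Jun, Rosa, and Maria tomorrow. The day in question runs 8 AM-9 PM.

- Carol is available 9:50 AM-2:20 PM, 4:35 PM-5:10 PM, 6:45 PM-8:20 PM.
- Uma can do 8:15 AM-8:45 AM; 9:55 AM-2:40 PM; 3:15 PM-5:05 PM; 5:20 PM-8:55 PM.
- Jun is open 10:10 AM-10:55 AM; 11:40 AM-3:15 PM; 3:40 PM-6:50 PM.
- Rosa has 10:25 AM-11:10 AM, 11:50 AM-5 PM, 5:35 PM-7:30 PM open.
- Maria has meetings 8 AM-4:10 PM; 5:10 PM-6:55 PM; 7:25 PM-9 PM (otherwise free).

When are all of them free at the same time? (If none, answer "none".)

16:35-17:00

Carol free: 09:50-14:20, 16:35-17:10, 18:45-20:20.
Uma free: 08:15-08:45, 09:55-14:40, 15:15-17:05, 17:20-20:55.
Jun free: 10:10-10:55, 11:40-15:15, 15:40-18:50.
Rosa free: 10:25-11:10, 11:50-17:00, 17:35-19:30.
Maria free: 16:10-17:10, 18:55-19:25 (invert busy blocks within the working day).
Carol ∩ Uma: 09:55-14:20, 16:35-17:05, 18:45-20:20.
Carol ∩ Uma ∩ Jun: 10:10-10:55, 11:40-14:20, 16:35-17:05, 18:45-18:50.
Carol ∩ Uma ∩ Jun ∩ Rosa: 10:25-10:55, 11:50-14:20, 16:35-17:00, 18:45-18:50.
Carol ∩ Uma ∩ Jun ∩ Rosa ∩ Maria: 16:35-17:00.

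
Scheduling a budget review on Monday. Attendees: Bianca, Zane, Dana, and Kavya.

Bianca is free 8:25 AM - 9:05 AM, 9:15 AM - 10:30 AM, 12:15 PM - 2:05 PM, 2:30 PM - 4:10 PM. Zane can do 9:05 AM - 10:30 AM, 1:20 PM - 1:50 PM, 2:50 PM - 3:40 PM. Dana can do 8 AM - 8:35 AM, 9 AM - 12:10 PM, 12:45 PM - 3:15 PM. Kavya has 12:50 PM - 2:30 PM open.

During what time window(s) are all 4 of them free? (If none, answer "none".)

13:20-13:50

Bianca ∩ Zane: 09:15-10:30, 13:20-13:50, 14:50-15:40.
Bianca ∩ Zane ∩ Dana: 09:15-10:30, 13:20-13:50, 14:50-15:15.
Bianca ∩ Zane ∩ Dana ∩ Kavya: 13:20-13:50.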